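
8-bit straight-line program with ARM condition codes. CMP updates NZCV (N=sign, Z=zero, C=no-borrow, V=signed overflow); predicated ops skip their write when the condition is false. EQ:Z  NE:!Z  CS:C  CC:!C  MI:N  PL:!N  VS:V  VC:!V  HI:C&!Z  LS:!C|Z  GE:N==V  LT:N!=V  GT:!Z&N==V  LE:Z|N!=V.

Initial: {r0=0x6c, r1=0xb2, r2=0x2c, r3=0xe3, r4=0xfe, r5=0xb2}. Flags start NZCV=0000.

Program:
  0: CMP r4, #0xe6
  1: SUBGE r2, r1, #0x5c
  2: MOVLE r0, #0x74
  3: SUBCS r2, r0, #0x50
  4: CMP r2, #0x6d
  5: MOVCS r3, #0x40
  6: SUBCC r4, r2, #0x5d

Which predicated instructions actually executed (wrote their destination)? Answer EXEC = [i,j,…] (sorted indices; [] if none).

[0] flags=0010 → (cmp)
[1] flags=0010 GE?T → r2=0x56
[2] flags=0010 LE?F → skip
[3] flags=0010 CS?T → r2=0x1c
[4] flags=1000 → (cmp)
[5] flags=1000 CS?F → skip
[6] flags=1000 CC?T → r4=0xbf

EXEC = [1,3,6]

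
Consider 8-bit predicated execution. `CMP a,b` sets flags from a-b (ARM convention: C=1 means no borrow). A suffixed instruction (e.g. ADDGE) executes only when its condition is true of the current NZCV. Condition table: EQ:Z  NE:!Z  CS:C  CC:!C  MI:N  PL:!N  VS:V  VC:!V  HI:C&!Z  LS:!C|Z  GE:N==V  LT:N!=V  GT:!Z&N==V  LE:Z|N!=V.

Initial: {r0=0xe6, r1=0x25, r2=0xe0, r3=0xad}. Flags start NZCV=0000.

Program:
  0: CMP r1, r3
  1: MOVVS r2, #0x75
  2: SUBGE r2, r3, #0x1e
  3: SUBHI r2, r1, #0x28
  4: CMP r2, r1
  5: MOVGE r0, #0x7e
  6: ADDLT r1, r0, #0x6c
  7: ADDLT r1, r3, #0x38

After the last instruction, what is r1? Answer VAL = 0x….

[0] flags=0000 → (cmp)
[1] flags=0000 VS?F → skip
[2] flags=0000 GE?T → r2=0x8f
[3] flags=0000 HI?F → skip
[4] flags=0011 → (cmp)
[5] flags=0011 GE?F → skip
[6] flags=0011 LT?T → r1=0x52
[7] flags=0011 LT?T → r1=0xe5

VAL = 0xe5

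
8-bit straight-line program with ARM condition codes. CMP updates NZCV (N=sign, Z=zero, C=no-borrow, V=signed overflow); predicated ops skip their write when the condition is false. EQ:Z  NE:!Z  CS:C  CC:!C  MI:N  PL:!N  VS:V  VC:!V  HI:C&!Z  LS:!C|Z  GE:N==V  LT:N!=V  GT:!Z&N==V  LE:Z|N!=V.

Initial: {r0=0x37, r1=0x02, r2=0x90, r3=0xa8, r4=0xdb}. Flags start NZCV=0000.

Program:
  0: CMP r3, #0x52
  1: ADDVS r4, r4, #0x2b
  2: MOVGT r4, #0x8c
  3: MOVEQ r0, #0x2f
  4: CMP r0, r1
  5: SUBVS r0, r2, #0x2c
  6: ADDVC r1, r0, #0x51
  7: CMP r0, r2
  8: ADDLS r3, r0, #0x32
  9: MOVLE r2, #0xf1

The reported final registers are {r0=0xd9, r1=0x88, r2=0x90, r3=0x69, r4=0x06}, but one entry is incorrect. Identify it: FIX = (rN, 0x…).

FIX = (r0, 0x37)

[0] flags=0011 → (cmp)
[1] flags=0011 VS?T → r4=0x06
[2] flags=0011 GT?F → skip
[3] flags=0011 EQ?F → skip
[4] flags=0010 → (cmp)
[5] flags=0010 VS?F → skip
[6] flags=0010 VC?T → r1=0x88
[7] flags=1001 → (cmp)
[8] flags=1001 LS?T → r3=0x69
[9] flags=1001 LE?F → skip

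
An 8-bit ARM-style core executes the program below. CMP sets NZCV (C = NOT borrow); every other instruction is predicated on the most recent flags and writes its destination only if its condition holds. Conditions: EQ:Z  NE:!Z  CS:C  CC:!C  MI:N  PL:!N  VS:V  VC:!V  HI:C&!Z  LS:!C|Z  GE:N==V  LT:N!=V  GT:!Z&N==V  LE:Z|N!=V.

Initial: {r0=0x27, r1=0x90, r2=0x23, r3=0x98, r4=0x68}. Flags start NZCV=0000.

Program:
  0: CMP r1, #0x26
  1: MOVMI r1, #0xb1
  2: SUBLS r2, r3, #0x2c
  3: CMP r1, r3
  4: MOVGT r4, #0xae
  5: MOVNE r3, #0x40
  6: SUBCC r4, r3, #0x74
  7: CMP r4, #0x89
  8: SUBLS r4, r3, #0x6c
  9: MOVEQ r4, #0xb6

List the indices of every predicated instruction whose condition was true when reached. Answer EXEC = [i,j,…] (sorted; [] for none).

EXEC = [5,6]

[0] flags=0011 → (cmp)
[1] flags=0011 MI?F → skip
[2] flags=0011 LS?F → skip
[3] flags=1000 → (cmp)
[4] flags=1000 GT?F → skip
[5] flags=1000 NE?T → r3=0x40
[6] flags=1000 CC?T → r4=0xcc
[7] flags=0010 → (cmp)
[8] flags=0010 LS?F → skip
[9] flags=0010 EQ?F → skip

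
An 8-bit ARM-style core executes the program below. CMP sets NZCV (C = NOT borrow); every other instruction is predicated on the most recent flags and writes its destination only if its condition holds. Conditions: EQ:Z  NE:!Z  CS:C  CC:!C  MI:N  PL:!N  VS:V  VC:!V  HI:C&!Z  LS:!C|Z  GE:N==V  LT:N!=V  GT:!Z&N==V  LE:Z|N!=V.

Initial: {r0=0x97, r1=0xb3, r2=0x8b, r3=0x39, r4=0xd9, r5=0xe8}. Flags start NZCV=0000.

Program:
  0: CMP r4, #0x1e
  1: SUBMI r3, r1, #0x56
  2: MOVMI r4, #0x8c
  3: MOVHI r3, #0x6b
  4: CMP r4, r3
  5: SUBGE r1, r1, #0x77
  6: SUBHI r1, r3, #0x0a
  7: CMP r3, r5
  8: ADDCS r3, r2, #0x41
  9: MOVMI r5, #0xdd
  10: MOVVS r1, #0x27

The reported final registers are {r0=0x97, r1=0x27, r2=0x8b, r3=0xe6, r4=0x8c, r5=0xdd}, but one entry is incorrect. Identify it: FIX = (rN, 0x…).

[0] flags=1010 → (cmp)
[1] flags=1010 MI?T → r3=0x5d
[2] flags=1010 MI?T → r4=0x8c
[3] flags=1010 HI?T → r3=0x6b
[4] flags=0011 → (cmp)
[5] flags=0011 GE?F → skip
[6] flags=0011 HI?T → r1=0x61
[7] flags=1001 → (cmp)
[8] flags=1001 CS?F → skip
[9] flags=1001 MI?T → r5=0xdd
[10] flags=1001 VS?T → r1=0x27

FIX = (r3, 0x6b)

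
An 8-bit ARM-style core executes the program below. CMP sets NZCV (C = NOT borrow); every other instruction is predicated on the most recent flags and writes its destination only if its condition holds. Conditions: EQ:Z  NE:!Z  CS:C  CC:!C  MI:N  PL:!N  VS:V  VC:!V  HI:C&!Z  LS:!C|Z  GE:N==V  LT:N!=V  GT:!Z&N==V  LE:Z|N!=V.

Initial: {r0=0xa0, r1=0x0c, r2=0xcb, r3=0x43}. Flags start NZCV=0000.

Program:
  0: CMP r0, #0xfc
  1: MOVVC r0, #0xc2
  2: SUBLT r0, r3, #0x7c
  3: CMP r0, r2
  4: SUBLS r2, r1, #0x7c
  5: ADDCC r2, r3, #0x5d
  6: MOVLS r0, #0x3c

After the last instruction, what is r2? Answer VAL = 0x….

[0] flags=1000 → (cmp)
[1] flags=1000 VC?T → r0=0xc2
[2] flags=1000 LT?T → r0=0xc7
[3] flags=1000 → (cmp)
[4] flags=1000 LS?T → r2=0x90
[5] flags=1000 CC?T → r2=0xa0
[6] flags=1000 LS?T → r0=0x3c

VAL = 0xa0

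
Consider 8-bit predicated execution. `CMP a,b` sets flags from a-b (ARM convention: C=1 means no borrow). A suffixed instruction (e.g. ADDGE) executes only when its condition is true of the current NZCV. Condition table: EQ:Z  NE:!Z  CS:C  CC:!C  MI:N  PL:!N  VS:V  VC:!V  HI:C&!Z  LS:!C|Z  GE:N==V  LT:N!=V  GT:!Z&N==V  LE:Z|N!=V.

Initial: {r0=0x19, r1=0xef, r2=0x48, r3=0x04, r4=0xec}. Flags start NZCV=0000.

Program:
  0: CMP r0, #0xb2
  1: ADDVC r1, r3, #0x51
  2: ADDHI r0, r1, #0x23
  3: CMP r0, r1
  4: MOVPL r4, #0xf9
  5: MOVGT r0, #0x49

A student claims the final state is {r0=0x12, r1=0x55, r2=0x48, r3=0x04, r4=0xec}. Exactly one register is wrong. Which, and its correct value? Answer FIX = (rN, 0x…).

FIX = (r0, 0x19)

[0] flags=0000 → (cmp)
[1] flags=0000 VC?T → r1=0x55
[2] flags=0000 HI?F → skip
[3] flags=1000 → (cmp)
[4] flags=1000 PL?F → skip
[5] flags=1000 GT?F → skip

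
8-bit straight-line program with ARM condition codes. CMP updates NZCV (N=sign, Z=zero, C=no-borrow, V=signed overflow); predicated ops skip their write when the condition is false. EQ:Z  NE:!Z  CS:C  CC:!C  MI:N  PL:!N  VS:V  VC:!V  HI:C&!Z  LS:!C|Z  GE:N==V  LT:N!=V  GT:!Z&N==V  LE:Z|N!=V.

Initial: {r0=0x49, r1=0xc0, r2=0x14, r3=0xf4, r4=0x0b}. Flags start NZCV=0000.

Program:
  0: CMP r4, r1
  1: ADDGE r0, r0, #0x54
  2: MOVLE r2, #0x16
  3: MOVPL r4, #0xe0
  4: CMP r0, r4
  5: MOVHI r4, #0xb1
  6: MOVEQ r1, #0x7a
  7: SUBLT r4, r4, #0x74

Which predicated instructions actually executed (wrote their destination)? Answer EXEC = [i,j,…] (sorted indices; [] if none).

0: ✓ CMP  NZCV=0000
1: ✓ ADDGE  r0←0x9d
2: · MOVLE
3: ✓ MOVPL  r4←0xe0
4: ✓ CMP  NZCV=1000
5: · MOVHI
6: · MOVEQ
7: ✓ SUBLT  r4←0x6c

EXEC = [1,3,7]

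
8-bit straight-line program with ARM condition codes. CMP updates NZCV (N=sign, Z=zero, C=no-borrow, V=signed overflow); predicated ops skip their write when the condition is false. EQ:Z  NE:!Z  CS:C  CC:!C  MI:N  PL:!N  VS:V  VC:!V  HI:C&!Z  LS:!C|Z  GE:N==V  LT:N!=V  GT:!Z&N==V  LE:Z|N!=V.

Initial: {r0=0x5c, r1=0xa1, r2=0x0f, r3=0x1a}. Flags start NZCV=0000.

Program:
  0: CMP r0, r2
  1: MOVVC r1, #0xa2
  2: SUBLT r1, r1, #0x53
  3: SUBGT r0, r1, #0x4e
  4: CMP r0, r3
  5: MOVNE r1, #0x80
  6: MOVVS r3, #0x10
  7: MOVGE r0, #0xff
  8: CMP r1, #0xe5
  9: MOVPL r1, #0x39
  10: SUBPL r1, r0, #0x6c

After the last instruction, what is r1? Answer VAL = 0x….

0: ✓ CMP  NZCV=0010
1: ✓ MOVVC  r1←0xa2
2: · SUBLT
3: ✓ SUBGT  r0←0x54
4: ✓ CMP  NZCV=0010
5: ✓ MOVNE  r1←0x80
6: · MOVVS
7: ✓ MOVGE  r0←0xff
8: ✓ CMP  NZCV=1000
9: · MOVPL
10: · SUBPL

VAL = 0x80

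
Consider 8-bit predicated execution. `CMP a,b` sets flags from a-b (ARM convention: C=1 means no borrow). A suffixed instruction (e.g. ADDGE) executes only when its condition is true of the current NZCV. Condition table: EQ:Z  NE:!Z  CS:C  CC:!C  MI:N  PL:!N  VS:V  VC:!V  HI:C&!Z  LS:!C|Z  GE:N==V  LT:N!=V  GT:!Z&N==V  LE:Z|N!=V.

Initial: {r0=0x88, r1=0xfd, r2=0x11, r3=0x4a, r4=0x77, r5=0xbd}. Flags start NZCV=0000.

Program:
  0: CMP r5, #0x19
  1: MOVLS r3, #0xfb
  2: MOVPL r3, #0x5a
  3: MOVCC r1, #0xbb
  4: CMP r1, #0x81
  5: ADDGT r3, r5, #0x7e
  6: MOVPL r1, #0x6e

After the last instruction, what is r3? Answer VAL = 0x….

VAL = 0x3b

0: ✓ CMP  NZCV=1010
1: · MOVLS
2: · MOVPL
3: · MOVCC
4: ✓ CMP  NZCV=0010
5: ✓ ADDGT  r3←0x3b
6: ✓ MOVPL  r1←0x6e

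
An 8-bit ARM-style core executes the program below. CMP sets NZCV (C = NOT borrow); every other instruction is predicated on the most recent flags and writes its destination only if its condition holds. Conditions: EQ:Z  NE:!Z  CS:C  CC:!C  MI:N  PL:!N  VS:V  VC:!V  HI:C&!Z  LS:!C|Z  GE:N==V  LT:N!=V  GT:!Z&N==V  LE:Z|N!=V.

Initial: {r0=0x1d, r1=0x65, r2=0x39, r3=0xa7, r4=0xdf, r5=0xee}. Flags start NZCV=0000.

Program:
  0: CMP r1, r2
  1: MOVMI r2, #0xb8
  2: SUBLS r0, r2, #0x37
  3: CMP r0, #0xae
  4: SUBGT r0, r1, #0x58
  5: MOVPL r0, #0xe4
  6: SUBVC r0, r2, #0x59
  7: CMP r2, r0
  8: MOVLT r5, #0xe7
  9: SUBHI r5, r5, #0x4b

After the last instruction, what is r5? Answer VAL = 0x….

VAL = 0xee

0: ✓ CMP  NZCV=0010
1: · MOVMI
2: · SUBLS
3: ✓ CMP  NZCV=0000
4: ✓ SUBGT  r0←0x0d
5: ✓ MOVPL  r0←0xe4
6: ✓ SUBVC  r0←0xe0
7: ✓ CMP  NZCV=0000
8: · MOVLT
9: · SUBHI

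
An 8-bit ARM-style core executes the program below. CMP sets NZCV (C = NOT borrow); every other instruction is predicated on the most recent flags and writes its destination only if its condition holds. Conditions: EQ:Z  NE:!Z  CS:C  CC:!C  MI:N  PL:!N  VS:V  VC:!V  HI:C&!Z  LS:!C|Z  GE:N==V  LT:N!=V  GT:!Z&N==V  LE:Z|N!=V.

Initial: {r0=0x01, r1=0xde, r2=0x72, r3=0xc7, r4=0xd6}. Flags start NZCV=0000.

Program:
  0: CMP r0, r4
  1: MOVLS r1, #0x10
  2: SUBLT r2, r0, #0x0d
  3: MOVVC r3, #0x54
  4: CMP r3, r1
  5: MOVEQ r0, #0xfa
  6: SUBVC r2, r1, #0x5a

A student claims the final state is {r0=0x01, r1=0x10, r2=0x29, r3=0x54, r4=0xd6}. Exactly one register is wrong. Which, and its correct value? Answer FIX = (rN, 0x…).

FIX = (r2, 0xb6)

[0] flags=0000 → (cmp)
[1] flags=0000 LS?T → r1=0x10
[2] flags=0000 LT?F → skip
[3] flags=0000 VC?T → r3=0x54
[4] flags=0010 → (cmp)
[5] flags=0010 EQ?F → skip
[6] flags=0010 VC?T → r2=0xb6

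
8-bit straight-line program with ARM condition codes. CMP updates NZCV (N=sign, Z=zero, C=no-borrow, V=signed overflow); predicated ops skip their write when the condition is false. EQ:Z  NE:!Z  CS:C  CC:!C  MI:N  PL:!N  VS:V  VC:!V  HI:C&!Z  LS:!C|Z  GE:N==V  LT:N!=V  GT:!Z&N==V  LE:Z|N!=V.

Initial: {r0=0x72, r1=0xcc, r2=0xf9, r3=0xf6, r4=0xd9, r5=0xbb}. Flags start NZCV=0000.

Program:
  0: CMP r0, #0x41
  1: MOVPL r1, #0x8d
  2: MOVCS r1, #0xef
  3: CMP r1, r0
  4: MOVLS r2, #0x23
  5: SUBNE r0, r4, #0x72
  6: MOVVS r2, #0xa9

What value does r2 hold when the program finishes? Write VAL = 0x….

VAL = 0xa9

[0] flags=0010 → (cmp)
[1] flags=0010 PL?T → r1=0x8d
[2] flags=0010 CS?T → r1=0xef
[3] flags=0011 → (cmp)
[4] flags=0011 LS?F → skip
[5] flags=0011 NE?T → r0=0x67
[6] flags=0011 VS?T → r2=0xa9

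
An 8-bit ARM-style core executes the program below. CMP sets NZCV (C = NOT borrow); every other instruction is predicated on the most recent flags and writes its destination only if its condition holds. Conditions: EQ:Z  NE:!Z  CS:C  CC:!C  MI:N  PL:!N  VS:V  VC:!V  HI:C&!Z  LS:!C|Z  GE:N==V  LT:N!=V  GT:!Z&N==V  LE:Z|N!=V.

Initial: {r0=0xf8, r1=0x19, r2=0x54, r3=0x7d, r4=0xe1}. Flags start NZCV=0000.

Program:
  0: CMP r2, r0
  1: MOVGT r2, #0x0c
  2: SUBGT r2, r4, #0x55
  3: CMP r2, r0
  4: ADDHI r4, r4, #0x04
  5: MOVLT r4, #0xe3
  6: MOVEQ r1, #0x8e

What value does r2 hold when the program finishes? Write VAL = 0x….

VAL = 0x8c

0: ✓ CMP  NZCV=0000
1: ✓ MOVGT  r2←0x0c
2: ✓ SUBGT  r2←0x8c
3: ✓ CMP  NZCV=1000
4: · ADDHI
5: ✓ MOVLT  r4←0xe3
6: · MOVEQ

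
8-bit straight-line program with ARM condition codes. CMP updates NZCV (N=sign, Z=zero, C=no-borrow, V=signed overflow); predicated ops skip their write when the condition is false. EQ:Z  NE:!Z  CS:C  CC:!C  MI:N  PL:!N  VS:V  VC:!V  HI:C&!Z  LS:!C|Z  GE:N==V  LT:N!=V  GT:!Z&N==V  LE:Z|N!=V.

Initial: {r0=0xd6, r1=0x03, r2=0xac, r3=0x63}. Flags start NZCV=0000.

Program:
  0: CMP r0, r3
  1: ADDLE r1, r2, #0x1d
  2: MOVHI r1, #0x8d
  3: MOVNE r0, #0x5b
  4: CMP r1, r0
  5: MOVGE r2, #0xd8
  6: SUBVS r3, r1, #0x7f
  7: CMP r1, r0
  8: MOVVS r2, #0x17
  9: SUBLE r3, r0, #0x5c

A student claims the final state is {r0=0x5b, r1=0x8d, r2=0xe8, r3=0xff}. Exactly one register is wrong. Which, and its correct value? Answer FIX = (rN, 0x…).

FIX = (r2, 0x17)

0: ✓ CMP  NZCV=0011
1: ✓ ADDLE  r1←0xc9
2: ✓ MOVHI  r1←0x8d
3: ✓ MOVNE  r0←0x5b
4: ✓ CMP  NZCV=0011
5: · MOVGE
6: ✓ SUBVS  r3←0x0e
7: ✓ CMP  NZCV=0011
8: ✓ MOVVS  r2←0x17
9: ✓ SUBLE  r3←0xff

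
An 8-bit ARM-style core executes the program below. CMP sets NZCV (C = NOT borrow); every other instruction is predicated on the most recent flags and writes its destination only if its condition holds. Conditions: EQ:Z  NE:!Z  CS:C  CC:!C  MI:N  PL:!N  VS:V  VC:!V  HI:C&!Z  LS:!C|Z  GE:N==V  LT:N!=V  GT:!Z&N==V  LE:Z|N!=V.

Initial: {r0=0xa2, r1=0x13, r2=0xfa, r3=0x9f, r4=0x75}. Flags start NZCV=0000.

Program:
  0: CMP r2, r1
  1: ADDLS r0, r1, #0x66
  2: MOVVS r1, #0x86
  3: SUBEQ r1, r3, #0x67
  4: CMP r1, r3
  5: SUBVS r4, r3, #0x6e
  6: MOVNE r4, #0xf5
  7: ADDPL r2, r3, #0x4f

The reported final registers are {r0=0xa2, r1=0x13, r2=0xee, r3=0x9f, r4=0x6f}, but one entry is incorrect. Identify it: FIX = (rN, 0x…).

[0] flags=1010 → (cmp)
[1] flags=1010 LS?F → skip
[2] flags=1010 VS?F → skip
[3] flags=1010 EQ?F → skip
[4] flags=0000 → (cmp)
[5] flags=0000 VS?F → skip
[6] flags=0000 NE?T → r4=0xf5
[7] flags=0000 PL?T → r2=0xee

FIX = (r4, 0xf5)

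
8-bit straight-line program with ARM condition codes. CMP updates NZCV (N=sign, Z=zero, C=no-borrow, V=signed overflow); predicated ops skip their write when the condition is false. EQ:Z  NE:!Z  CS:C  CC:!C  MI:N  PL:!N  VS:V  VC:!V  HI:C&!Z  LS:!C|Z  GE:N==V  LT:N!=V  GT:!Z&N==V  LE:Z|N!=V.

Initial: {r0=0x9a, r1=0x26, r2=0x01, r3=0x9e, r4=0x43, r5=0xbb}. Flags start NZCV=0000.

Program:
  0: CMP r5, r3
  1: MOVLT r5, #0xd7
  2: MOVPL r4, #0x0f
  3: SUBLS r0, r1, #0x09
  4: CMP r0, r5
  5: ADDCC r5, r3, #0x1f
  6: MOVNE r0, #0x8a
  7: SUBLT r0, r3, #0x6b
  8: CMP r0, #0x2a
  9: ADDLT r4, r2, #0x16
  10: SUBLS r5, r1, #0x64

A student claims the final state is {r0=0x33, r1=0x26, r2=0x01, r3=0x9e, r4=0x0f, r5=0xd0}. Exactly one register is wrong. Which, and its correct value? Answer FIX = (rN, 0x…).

FIX = (r5, 0xbd)

0: ✓ CMP  NZCV=0010
1: · MOVLT
2: ✓ MOVPL  r4←0x0f
3: · SUBLS
4: ✓ CMP  NZCV=1000
5: ✓ ADDCC  r5←0xbd
6: ✓ MOVNE  r0←0x8a
7: ✓ SUBLT  r0←0x33
8: ✓ CMP  NZCV=0010
9: · ADDLT
10: · SUBLS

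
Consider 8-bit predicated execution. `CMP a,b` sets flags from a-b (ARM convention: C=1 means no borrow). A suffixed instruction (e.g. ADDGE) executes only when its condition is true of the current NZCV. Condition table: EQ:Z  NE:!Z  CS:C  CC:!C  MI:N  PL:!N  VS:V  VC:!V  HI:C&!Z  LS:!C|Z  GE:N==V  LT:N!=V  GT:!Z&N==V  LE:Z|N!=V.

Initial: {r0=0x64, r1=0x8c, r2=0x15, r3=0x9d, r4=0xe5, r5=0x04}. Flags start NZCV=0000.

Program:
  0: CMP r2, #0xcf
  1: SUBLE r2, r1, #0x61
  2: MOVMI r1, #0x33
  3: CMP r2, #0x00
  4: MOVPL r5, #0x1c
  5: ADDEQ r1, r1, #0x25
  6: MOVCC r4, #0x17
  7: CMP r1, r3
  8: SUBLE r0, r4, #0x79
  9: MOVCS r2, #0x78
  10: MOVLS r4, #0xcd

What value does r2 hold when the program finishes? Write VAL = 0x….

[0] flags=0000 → (cmp)
[1] flags=0000 LE?F → skip
[2] flags=0000 MI?F → skip
[3] flags=0010 → (cmp)
[4] flags=0010 PL?T → r5=0x1c
[5] flags=0010 EQ?F → skip
[6] flags=0010 CC?F → skip
[7] flags=1000 → (cmp)
[8] flags=1000 LE?T → r0=0x6c
[9] flags=1000 CS?F → skip
[10] flags=1000 LS?T → r4=0xcd

VAL = 0x15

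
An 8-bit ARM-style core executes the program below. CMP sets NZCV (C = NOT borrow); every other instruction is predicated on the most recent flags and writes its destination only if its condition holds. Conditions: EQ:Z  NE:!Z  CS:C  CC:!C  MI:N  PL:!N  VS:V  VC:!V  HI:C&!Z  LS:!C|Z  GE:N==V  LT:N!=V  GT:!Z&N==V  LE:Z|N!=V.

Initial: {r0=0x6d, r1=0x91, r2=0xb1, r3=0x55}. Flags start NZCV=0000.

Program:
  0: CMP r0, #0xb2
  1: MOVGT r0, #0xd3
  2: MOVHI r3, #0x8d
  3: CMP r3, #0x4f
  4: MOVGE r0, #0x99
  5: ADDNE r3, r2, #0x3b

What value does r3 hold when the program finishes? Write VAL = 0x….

VAL = 0xec

0: ✓ CMP  NZCV=1001
1: ✓ MOVGT  r0←0xd3
2: · MOVHI
3: ✓ CMP  NZCV=0010
4: ✓ MOVGE  r0←0x99
5: ✓ ADDNE  r3←0xec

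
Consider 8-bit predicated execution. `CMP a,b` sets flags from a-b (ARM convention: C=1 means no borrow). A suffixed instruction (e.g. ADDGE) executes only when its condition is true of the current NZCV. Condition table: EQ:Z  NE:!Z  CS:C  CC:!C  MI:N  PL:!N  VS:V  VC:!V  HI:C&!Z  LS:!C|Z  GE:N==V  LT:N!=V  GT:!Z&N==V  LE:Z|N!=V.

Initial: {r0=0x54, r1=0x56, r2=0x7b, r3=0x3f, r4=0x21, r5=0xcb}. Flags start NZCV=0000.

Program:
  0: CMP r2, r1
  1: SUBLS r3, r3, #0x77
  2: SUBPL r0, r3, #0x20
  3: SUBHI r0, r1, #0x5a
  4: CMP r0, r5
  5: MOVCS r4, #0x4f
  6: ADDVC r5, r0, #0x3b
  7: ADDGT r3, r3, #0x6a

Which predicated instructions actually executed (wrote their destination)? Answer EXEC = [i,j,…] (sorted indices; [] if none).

[0] flags=0010 → (cmp)
[1] flags=0010 LS?F → skip
[2] flags=0010 PL?T → r0=0x1f
[3] flags=0010 HI?T → r0=0xfc
[4] flags=0010 → (cmp)
[5] flags=0010 CS?T → r4=0x4f
[6] flags=0010 VC?T → r5=0x37
[7] flags=0010 GT?T → r3=0xa9

EXEC = [2,3,5,6,7]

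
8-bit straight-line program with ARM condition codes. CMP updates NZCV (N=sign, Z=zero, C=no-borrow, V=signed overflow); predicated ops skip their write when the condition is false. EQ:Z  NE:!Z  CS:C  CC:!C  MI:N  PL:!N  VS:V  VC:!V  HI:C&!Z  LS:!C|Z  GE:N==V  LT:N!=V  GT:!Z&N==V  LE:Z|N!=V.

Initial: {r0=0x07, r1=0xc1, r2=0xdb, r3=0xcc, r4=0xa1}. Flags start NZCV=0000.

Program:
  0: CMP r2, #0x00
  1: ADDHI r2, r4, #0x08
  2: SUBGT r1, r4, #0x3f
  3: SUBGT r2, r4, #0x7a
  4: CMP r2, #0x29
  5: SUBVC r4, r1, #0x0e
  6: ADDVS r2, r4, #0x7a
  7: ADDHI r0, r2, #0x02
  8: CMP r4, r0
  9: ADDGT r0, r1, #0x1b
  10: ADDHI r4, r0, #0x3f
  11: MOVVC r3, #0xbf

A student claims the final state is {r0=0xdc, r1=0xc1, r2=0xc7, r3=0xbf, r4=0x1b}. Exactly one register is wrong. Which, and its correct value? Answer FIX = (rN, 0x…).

0: ✓ CMP  NZCV=1010
1: ✓ ADDHI  r2←0xa9
2: · SUBGT
3: · SUBGT
4: ✓ CMP  NZCV=1010
5: ✓ SUBVC  r4←0xb3
6: · ADDVS
7: ✓ ADDHI  r0←0xab
8: ✓ CMP  NZCV=0010
9: ✓ ADDGT  r0←0xdc
10: ✓ ADDHI  r4←0x1b
11: ✓ MOVVC  r3←0xbf

FIX = (r2, 0xa9)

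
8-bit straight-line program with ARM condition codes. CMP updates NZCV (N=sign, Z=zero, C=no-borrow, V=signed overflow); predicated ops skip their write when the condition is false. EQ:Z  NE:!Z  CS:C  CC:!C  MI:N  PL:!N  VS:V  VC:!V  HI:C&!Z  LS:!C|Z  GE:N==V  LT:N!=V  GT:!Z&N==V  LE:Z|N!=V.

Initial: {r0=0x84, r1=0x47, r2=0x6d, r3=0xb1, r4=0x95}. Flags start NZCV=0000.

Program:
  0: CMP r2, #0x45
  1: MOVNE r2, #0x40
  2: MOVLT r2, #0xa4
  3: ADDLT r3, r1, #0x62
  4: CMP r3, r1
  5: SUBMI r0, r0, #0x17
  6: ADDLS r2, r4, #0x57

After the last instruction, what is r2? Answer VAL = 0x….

0: ✓ CMP  NZCV=0010
1: ✓ MOVNE  r2←0x40
2: · MOVLT
3: · ADDLT
4: ✓ CMP  NZCV=0011
5: · SUBMI
6: · ADDLS

VAL = 0x40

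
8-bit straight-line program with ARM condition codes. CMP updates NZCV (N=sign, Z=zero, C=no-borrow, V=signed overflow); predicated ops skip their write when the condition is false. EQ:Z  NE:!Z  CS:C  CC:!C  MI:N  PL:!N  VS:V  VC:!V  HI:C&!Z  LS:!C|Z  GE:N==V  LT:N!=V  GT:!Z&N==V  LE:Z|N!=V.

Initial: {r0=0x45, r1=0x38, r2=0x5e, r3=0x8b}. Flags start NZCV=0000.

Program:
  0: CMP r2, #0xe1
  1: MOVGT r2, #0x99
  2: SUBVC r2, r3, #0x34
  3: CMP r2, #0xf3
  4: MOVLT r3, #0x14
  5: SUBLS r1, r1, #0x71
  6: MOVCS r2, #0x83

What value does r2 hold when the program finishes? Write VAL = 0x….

VAL = 0x57

[0] flags=0000 → (cmp)
[1] flags=0000 GT?T → r2=0x99
[2] flags=0000 VC?T → r2=0x57
[3] flags=0000 → (cmp)
[4] flags=0000 LT?F → skip
[5] flags=0000 LS?T → r1=0xc7
[6] flags=0000 CS?F → skip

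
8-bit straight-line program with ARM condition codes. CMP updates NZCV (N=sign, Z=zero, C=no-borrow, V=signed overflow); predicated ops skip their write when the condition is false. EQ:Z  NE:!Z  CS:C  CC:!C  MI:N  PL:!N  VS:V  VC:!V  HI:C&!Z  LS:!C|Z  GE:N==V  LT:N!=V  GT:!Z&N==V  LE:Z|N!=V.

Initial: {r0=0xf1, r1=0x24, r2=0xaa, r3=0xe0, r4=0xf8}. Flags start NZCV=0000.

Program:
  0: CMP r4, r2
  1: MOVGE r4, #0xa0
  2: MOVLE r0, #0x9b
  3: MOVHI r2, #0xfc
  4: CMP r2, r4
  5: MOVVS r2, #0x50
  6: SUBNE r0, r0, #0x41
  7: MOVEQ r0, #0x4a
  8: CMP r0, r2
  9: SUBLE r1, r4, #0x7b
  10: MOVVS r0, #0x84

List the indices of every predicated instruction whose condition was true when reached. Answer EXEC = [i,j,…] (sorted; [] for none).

EXEC = [1,3,6,9]

[0] flags=0010 → (cmp)
[1] flags=0010 GE?T → r4=0xa0
[2] flags=0010 LE?F → skip
[3] flags=0010 HI?T → r2=0xfc
[4] flags=0010 → (cmp)
[5] flags=0010 VS?F → skip
[6] flags=0010 NE?T → r0=0xb0
[7] flags=0010 EQ?F → skip
[8] flags=1000 → (cmp)
[9] flags=1000 LE?T → r1=0x25
[10] flags=1000 VS?F → skip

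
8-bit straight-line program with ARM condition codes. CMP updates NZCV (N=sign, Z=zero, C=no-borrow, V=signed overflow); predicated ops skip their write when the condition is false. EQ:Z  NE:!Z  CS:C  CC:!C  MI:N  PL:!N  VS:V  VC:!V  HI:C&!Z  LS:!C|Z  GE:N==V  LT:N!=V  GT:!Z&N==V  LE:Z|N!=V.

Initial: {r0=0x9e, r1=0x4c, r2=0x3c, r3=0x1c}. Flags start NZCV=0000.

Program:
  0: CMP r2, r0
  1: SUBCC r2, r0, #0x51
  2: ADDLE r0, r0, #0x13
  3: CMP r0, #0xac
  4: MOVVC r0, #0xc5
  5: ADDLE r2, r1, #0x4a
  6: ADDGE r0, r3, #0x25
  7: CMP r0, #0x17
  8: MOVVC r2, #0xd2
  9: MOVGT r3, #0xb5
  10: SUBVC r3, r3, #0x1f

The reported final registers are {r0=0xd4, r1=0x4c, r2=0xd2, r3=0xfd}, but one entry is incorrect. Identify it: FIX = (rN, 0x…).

0: ✓ CMP  NZCV=1001
1: ✓ SUBCC  r2←0x4d
2: · ADDLE
3: ✓ CMP  NZCV=1000
4: ✓ MOVVC  r0←0xc5
5: ✓ ADDLE  r2←0x96
6: · ADDGE
7: ✓ CMP  NZCV=1010
8: ✓ MOVVC  r2←0xd2
9: · MOVGT
10: ✓ SUBVC  r3←0xfd

FIX = (r0, 0xc5)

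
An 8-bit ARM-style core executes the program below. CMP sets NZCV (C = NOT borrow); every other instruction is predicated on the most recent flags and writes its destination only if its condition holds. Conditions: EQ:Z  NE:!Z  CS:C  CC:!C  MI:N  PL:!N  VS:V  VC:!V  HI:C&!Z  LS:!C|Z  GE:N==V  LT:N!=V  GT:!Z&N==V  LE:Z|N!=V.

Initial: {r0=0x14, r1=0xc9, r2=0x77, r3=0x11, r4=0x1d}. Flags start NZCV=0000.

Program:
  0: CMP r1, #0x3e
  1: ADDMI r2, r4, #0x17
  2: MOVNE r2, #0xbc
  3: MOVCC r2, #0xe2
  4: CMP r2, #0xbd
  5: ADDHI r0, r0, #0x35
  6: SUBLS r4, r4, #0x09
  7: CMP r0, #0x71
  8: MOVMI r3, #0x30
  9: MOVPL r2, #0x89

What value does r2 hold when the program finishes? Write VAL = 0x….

[0] flags=1010 → (cmp)
[1] flags=1010 MI?T → r2=0x34
[2] flags=1010 NE?T → r2=0xbc
[3] flags=1010 CC?F → skip
[4] flags=1000 → (cmp)
[5] flags=1000 HI?F → skip
[6] flags=1000 LS?T → r4=0x14
[7] flags=1000 → (cmp)
[8] flags=1000 MI?T → r3=0x30
[9] flags=1000 PL?F → skip

VAL = 0xbc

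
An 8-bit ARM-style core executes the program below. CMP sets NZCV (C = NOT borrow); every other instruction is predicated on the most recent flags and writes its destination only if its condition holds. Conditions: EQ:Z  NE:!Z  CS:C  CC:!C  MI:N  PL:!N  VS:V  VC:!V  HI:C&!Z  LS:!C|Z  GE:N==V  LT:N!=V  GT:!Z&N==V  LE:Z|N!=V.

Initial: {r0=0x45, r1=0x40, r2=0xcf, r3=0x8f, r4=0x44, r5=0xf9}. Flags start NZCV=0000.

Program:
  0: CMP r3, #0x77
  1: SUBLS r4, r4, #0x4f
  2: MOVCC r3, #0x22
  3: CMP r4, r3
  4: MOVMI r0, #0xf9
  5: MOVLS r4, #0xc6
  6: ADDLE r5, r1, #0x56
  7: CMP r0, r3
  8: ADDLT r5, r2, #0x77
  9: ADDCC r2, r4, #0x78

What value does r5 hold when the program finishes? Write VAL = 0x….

[0] flags=0011 → (cmp)
[1] flags=0011 LS?F → skip
[2] flags=0011 CC?F → skip
[3] flags=1001 → (cmp)
[4] flags=1001 MI?T → r0=0xf9
[5] flags=1001 LS?T → r4=0xc6
[6] flags=1001 LE?F → skip
[7] flags=0010 → (cmp)
[8] flags=0010 LT?F → skip
[9] flags=0010 CC?F → skip

VAL = 0xf9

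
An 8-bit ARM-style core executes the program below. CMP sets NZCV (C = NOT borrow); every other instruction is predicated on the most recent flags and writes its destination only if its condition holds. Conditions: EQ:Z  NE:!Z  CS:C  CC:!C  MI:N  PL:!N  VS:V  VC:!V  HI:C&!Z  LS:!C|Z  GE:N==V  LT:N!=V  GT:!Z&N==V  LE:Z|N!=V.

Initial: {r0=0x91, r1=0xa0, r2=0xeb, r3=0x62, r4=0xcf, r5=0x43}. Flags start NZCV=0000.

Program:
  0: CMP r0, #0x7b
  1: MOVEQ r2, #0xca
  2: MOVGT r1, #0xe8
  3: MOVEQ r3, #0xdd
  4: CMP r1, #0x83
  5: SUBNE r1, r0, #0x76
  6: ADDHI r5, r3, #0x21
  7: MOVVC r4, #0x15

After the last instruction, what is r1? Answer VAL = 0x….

VAL = 0x1b

0: ✓ CMP  NZCV=0011
1: · MOVEQ
2: · MOVGT
3: · MOVEQ
4: ✓ CMP  NZCV=0010
5: ✓ SUBNE  r1←0x1b
6: ✓ ADDHI  r5←0x83
7: ✓ MOVVC  r4←0x15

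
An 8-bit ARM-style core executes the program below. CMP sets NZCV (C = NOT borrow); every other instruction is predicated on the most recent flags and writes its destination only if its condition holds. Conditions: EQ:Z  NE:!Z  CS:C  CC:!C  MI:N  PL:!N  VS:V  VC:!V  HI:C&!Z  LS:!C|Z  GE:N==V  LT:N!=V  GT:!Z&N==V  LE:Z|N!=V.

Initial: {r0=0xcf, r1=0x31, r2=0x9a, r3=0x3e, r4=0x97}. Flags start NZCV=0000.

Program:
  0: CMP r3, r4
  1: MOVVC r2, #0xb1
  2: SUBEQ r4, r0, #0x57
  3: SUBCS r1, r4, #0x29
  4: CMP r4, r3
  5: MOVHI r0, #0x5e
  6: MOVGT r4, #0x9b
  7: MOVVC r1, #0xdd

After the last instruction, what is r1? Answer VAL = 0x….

[0] flags=1001 → (cmp)
[1] flags=1001 VC?F → skip
[2] flags=1001 EQ?F → skip
[3] flags=1001 CS?F → skip
[4] flags=0011 → (cmp)
[5] flags=0011 HI?T → r0=0x5e
[6] flags=0011 GT?F → skip
[7] flags=0011 VC?F → skip

VAL = 0x31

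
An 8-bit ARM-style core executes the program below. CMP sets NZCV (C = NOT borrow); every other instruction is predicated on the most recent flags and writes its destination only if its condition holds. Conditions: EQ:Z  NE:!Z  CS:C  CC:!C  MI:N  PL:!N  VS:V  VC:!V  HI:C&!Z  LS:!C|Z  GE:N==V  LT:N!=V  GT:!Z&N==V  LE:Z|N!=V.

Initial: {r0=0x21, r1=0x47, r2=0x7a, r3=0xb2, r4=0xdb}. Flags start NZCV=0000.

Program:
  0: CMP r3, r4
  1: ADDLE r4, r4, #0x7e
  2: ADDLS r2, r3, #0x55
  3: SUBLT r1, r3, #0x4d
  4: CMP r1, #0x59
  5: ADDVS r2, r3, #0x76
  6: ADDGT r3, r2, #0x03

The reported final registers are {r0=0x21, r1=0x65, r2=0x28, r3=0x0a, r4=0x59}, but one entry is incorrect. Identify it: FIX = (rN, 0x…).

FIX = (r2, 0x07)

0: ✓ CMP  NZCV=1000
1: ✓ ADDLE  r4←0x59
2: ✓ ADDLS  r2←0x07
3: ✓ SUBLT  r1←0x65
4: ✓ CMP  NZCV=0010
5: · ADDVS
6: ✓ ADDGT  r3←0x0a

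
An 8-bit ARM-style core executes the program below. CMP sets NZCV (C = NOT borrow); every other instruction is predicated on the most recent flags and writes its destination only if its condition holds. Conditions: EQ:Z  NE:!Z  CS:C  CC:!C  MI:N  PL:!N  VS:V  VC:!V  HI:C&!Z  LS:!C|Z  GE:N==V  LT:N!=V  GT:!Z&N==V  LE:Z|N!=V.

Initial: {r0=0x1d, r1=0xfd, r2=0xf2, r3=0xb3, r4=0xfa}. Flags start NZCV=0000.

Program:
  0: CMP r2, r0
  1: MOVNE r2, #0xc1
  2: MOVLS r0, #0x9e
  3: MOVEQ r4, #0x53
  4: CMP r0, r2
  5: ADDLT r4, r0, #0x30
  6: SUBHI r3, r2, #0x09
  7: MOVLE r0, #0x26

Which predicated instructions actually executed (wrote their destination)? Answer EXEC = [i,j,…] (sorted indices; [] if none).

EXEC = [1]

0: ✓ CMP  NZCV=1010
1: ✓ MOVNE  r2←0xc1
2: · MOVLS
3: · MOVEQ
4: ✓ CMP  NZCV=0000
5: · ADDLT
6: · SUBHI
7: · MOVLE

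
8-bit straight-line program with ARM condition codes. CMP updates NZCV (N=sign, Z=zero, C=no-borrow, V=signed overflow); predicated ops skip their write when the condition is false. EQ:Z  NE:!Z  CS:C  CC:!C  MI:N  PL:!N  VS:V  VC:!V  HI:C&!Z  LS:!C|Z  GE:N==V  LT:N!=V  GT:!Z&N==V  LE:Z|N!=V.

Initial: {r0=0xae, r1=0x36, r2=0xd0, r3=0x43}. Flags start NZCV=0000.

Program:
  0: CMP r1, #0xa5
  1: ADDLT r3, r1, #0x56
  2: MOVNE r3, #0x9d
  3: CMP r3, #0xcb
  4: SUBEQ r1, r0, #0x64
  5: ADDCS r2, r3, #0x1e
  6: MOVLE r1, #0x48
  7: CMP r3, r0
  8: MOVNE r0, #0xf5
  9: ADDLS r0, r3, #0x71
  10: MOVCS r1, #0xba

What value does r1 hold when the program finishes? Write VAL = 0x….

VAL = 0x48

0: ✓ CMP  NZCV=1001
1: · ADDLT
2: ✓ MOVNE  r3←0x9d
3: ✓ CMP  NZCV=1000
4: · SUBEQ
5: · ADDCS
6: ✓ MOVLE  r1←0x48
7: ✓ CMP  NZCV=1000
8: ✓ MOVNE  r0←0xf5
9: ✓ ADDLS  r0←0x0e
10: · MOVCS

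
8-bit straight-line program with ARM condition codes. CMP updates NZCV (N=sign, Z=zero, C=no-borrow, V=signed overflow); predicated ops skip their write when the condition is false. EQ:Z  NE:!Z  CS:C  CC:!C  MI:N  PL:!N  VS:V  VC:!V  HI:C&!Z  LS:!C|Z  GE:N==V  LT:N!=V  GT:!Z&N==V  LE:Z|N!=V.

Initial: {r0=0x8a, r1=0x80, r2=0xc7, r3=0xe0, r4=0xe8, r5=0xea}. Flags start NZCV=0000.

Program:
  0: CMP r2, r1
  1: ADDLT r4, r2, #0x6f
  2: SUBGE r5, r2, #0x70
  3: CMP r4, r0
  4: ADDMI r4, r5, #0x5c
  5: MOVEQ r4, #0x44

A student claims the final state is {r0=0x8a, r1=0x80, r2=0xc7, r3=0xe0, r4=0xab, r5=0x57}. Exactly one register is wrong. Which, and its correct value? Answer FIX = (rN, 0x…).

0: ✓ CMP  NZCV=0010
1: · ADDLT
2: ✓ SUBGE  r5←0x57
3: ✓ CMP  NZCV=0010
4: · ADDMI
5: · MOVEQ

FIX = (r4, 0xe8)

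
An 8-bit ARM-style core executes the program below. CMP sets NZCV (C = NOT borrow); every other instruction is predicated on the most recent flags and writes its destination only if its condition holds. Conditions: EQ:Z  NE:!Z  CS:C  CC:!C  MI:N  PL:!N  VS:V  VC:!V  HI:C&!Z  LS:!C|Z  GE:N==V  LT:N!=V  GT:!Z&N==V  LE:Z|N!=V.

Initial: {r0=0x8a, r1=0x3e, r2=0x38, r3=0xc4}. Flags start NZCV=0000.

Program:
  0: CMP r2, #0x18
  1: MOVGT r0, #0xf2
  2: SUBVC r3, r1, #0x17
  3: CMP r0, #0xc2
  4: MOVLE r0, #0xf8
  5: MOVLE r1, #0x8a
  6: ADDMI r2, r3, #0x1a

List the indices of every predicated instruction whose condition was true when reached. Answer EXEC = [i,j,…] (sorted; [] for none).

0: ✓ CMP  NZCV=0010
1: ✓ MOVGT  r0←0xf2
2: ✓ SUBVC  r3←0x27
3: ✓ CMP  NZCV=0010
4: · MOVLE
5: · MOVLE
6: · ADDMI

EXEC = [1,2]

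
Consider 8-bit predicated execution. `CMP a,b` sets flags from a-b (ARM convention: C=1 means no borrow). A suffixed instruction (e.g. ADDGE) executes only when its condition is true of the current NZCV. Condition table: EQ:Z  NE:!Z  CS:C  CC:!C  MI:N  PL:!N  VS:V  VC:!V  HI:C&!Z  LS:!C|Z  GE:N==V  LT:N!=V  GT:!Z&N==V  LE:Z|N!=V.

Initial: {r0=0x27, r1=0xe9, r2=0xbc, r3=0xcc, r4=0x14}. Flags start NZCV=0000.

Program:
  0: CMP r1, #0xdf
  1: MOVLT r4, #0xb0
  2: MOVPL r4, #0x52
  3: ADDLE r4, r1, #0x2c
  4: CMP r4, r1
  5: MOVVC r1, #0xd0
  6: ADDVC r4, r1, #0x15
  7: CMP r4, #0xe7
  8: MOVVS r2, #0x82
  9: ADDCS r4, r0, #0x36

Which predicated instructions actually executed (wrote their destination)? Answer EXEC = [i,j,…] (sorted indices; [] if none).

EXEC = [2,5,6]

0: ✓ CMP  NZCV=0010
1: · MOVLT
2: ✓ MOVPL  r4←0x52
3: · ADDLE
4: ✓ CMP  NZCV=0000
5: ✓ MOVVC  r1←0xd0
6: ✓ ADDVC  r4←0xe5
7: ✓ CMP  NZCV=1000
8: · MOVVS
9: · ADDCS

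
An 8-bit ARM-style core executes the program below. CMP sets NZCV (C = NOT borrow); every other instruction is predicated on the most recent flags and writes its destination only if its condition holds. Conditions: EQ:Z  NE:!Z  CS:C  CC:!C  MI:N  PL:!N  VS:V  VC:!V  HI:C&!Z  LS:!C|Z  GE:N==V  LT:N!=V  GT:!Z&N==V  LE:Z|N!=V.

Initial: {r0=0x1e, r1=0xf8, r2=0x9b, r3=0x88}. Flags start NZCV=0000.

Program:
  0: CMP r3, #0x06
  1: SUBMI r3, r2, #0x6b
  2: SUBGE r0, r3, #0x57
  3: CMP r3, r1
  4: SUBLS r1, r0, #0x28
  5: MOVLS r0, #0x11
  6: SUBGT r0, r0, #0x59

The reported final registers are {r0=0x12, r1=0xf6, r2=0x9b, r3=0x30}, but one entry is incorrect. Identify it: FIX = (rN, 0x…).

0: ✓ CMP  NZCV=1010
1: ✓ SUBMI  r3←0x30
2: · SUBGE
3: ✓ CMP  NZCV=0000
4: ✓ SUBLS  r1←0xf6
5: ✓ MOVLS  r0←0x11
6: ✓ SUBGT  r0←0xb8

FIX = (r0, 0xb8)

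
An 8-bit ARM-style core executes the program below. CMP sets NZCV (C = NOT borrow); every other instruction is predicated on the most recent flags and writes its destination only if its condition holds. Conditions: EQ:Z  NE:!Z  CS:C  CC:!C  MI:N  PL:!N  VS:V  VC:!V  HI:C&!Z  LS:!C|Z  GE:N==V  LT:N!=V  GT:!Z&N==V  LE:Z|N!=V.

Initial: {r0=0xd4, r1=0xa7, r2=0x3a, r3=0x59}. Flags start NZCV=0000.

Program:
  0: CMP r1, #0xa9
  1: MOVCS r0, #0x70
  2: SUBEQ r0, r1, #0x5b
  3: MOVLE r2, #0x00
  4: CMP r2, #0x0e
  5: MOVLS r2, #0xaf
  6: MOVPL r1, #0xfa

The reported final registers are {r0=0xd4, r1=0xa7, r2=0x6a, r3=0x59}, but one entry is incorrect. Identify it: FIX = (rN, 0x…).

FIX = (r2, 0xaf)

0: ✓ CMP  NZCV=1000
1: · MOVCS
2: · SUBEQ
3: ✓ MOVLE  r2←0x00
4: ✓ CMP  NZCV=1000
5: ✓ MOVLS  r2←0xaf
6: · MOVPL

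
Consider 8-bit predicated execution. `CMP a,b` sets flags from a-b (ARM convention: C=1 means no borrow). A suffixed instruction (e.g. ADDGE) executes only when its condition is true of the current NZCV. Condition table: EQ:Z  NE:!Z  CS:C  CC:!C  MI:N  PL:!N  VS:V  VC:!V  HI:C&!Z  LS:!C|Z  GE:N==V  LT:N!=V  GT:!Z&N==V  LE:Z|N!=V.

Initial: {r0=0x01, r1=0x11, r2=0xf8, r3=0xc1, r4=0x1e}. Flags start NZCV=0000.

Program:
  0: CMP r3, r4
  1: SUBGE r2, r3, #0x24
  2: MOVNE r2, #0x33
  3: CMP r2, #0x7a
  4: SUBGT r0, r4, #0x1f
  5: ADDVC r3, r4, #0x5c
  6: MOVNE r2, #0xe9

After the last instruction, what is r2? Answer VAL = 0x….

0: ✓ CMP  NZCV=1010
1: · SUBGE
2: ✓ MOVNE  r2←0x33
3: ✓ CMP  NZCV=1000
4: · SUBGT
5: ✓ ADDVC  r3←0x7a
6: ✓ MOVNE  r2←0xe9

VAL = 0xe9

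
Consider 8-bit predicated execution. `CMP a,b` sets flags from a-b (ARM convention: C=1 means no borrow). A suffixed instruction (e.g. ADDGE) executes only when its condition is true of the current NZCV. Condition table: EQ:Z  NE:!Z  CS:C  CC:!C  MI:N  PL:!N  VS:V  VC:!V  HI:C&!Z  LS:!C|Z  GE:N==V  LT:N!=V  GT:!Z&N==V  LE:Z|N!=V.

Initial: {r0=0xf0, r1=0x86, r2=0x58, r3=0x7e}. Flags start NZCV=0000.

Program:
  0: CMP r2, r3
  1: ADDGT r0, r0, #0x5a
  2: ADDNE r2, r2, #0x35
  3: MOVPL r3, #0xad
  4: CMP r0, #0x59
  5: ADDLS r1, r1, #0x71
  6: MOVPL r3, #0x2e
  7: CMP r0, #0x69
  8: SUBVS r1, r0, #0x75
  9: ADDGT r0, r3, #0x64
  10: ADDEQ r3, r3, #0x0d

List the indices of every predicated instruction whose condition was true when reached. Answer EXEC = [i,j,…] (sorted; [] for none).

EXEC = [2]

0: ✓ CMP  NZCV=1000
1: · ADDGT
2: ✓ ADDNE  r2←0x8d
3: · MOVPL
4: ✓ CMP  NZCV=1010
5: · ADDLS
6: · MOVPL
7: ✓ CMP  NZCV=1010
8: · SUBVS
9: · ADDGT
10: · ADDEQ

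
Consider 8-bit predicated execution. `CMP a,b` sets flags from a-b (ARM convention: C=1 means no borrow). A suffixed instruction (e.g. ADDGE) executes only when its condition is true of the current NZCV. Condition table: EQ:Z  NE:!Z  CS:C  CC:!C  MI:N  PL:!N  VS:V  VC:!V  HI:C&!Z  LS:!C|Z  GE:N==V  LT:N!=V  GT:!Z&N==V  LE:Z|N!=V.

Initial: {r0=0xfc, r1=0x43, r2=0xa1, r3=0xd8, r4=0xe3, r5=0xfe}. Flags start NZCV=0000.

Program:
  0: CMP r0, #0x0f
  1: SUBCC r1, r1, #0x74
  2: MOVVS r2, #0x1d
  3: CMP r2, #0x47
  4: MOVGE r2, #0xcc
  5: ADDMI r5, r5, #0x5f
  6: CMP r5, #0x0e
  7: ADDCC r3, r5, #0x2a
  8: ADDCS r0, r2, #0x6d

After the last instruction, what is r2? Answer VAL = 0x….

VAL = 0xa1

[0] flags=1010 → (cmp)
[1] flags=1010 CC?F → skip
[2] flags=1010 VS?F → skip
[3] flags=0011 → (cmp)
[4] flags=0011 GE?F → skip
[5] flags=0011 MI?F → skip
[6] flags=1010 → (cmp)
[7] flags=1010 CC?F → skip
[8] flags=1010 CS?T → r0=0x0e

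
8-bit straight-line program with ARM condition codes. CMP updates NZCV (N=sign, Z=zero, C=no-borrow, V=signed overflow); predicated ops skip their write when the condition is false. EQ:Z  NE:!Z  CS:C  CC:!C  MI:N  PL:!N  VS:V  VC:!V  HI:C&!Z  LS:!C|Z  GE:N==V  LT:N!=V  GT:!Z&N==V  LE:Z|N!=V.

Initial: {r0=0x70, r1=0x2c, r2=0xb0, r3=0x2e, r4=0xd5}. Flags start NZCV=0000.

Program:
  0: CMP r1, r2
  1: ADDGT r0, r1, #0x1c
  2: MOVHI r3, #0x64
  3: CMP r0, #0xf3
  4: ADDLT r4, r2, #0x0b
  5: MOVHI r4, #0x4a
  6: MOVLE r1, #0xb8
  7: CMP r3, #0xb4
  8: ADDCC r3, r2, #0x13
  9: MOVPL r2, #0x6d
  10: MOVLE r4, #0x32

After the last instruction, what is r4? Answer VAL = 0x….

0: ✓ CMP  NZCV=0000
1: ✓ ADDGT  r0←0x48
2: · MOVHI
3: ✓ CMP  NZCV=0000
4: · ADDLT
5: · MOVHI
6: · MOVLE
7: ✓ CMP  NZCV=0000
8: ✓ ADDCC  r3←0xc3
9: ✓ MOVPL  r2←0x6d
10: · MOVLE

VAL = 0xd5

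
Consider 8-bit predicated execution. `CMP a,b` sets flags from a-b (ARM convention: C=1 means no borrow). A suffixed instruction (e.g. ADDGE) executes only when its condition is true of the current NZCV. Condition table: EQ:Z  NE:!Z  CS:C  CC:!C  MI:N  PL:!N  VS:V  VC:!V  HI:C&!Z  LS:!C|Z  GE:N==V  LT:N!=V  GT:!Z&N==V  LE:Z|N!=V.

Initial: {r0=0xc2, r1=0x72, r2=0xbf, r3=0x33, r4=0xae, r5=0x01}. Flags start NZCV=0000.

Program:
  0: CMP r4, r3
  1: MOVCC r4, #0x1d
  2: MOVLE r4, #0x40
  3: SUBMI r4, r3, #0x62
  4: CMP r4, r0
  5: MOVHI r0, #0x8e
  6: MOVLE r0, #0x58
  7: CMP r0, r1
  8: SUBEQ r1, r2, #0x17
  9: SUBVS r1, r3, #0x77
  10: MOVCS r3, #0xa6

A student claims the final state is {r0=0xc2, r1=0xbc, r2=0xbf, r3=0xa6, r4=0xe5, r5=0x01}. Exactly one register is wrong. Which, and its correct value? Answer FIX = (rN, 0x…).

0: ✓ CMP  NZCV=0011
1: · MOVCC
2: ✓ MOVLE  r4←0x40
3: · SUBMI
4: ✓ CMP  NZCV=0000
5: · MOVHI
6: · MOVLE
7: ✓ CMP  NZCV=0011
8: · SUBEQ
9: ✓ SUBVS  r1←0xbc
10: ✓ MOVCS  r3←0xa6

FIX = (r4, 0x40)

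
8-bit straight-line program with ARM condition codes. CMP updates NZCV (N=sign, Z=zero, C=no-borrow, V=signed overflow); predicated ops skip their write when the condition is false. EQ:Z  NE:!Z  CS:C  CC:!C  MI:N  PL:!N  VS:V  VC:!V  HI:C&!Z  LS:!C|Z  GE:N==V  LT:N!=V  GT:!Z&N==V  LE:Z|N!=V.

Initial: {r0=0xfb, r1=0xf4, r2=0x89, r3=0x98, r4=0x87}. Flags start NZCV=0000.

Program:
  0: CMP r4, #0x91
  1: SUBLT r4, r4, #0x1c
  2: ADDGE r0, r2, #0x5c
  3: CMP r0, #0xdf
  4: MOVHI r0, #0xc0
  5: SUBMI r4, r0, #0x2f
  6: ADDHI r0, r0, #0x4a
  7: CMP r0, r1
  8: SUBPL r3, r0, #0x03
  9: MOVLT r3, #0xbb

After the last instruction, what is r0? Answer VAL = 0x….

VAL = 0x0a

[0] flags=1000 → (cmp)
[1] flags=1000 LT?T → r4=0x6b
[2] flags=1000 GE?F → skip
[3] flags=0010 → (cmp)
[4] flags=0010 HI?T → r0=0xc0
[5] flags=0010 MI?F → skip
[6] flags=0010 HI?T → r0=0x0a
[7] flags=0000 → (cmp)
[8] flags=0000 PL?T → r3=0x07
[9] flags=0000 LT?F → skip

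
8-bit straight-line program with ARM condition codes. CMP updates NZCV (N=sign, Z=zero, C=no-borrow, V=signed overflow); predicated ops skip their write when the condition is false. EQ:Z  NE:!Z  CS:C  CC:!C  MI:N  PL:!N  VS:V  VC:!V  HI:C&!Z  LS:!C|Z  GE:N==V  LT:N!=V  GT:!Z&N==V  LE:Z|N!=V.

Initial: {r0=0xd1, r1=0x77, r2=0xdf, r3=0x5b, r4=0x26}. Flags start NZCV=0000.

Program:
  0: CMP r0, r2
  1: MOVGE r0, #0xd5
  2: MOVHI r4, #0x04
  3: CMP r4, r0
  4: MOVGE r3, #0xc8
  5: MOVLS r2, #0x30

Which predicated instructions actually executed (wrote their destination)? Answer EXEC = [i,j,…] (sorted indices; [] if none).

0: ✓ CMP  NZCV=1000
1: · MOVGE
2: · MOVHI
3: ✓ CMP  NZCV=0000
4: ✓ MOVGE  r3←0xc8
5: ✓ MOVLS  r2←0x30

EXEC = [4,5]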